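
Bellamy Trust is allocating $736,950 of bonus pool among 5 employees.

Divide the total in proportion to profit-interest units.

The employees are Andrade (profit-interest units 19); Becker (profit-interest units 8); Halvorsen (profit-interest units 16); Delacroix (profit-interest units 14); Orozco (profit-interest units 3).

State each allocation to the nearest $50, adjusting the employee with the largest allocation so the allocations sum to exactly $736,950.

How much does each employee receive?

Andrade: $233,400 | Becker: $98,250 | Halvorsen: $196,500 | Delacroix: $171,950 | Orozco: $36,850

Total profit-interest units = 60.
Pro-rata amounts: Andrade 19/60 × $736,950 = 233,367.50; Becker 8/60 × $736,950 = 98,260.00; Halvorsen 16/60 × $736,950 = 196,520.00; Delacroix 14/60 × $736,950 = 171,955.00; Orozco 3/60 × $736,950 = 36,847.50.
Rounded to nearest $50: Andrade $233,350; Becker $98,250; Halvorsen $196,500; Delacroix $171,950; Orozco $36,850. Sum = $736,900.
Difference $736,950 − $736,900 = +$50 applied to largest allocation (Andrade): Andrade becomes $233,400.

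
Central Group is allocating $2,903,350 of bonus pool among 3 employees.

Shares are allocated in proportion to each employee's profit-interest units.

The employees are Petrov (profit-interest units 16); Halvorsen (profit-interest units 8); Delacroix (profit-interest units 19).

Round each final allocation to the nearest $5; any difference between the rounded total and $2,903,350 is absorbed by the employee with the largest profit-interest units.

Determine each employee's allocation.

Profit-interest units total: 16 + 8 + 19 = 43.
Unrounded shares: Petrov 1,080,316.28; Halvorsen 540,158.14; Delacroix 1,282,875.58.
After rounding ($5): Petrov $1,080,315; Halvorsen $540,160; Delacroix $1,282,875. Sum = $2,903,350.
Sum already equals the total — no adjustment.

Petrov: $1,080,315 · Halvorsen: $540,160 · Delacroix: $1,282,875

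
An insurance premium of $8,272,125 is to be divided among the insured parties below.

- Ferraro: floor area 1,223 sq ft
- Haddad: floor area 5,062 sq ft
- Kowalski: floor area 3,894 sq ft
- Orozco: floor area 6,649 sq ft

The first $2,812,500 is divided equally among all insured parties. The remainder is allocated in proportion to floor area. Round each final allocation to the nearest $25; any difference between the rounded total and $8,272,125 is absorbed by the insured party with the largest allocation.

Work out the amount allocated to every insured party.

Equal tier: $2,812,500 ÷ 4 = $703,125 apiece.
Remainder $5,459,625 by floor area (total 16,828): Ferraro 396,786.39 → $396,775; Haddad 1,642,299.84 → $1,642,300; Kowalski 1,263,357.48 → $1,263,350; Orozco 2,157,181.28 → $2,157,175.
Rounding difference +$25 on remainder applied to Orozco.
Totals: Ferraro $703,125 + $396,775 = $1,099,900; Haddad $703,125 + $1,642,300 = $2,345,425; Kowalski $703,125 + $1,263,350 = $1,966,475; Orozco $703,125 + $2,157,200 = $2,860,325.

Ferraro: $1,099,900; Haddad: $2,345,425; Kowalski: $1,966,475; Orozco: $2,860,325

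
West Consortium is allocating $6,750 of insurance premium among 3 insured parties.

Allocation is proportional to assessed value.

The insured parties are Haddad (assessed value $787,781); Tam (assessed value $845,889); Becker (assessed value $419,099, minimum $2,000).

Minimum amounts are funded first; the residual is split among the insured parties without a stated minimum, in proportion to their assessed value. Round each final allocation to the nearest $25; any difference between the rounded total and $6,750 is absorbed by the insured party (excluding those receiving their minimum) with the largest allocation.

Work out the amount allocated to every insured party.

Minimums first: Becker $2,000. Balance $4,750.
Balance split over remaining assessed value 1,633,670: Haddad 2,290.52 → $2,300; Tam 2,459.48 → $2,450.

Haddad: $2,300 · Tam: $2,450 · Becker: $2,000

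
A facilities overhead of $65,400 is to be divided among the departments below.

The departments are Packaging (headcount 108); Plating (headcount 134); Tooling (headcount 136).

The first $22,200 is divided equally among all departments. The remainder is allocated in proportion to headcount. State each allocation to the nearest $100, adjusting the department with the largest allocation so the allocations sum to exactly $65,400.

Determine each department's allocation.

Packaging: $19,700 · Plating: $22,700 · Tooling: $23,000

Equal tier: $22,200 ÷ 3 = $7,400 apiece.
Remainder $43,200 by headcount (total 378): Packaging 12,342.86 → $12,300; Plating 15,314.29 → $15,300; Tooling 15,542.86 → $15,500.
Rounding difference +$100 on remainder applied to Tooling.
Totals: Packaging $7,400 + $12,300 = $19,700; Plating $7,400 + $15,300 = $22,700; Tooling $7,400 + $15,600 = $23,000.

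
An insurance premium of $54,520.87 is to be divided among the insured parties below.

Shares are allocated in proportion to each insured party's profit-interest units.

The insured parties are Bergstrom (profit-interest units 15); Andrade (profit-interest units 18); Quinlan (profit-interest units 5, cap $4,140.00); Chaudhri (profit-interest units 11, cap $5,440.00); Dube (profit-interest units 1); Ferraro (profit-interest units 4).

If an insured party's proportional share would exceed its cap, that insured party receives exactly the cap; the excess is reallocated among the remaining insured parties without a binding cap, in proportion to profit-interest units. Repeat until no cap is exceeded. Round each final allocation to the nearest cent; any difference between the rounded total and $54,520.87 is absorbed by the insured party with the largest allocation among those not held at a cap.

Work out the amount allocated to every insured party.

Sum of profit-interest units: 54.
Unconstrained shares: Bergstrom 15,144.6861; Andrade 18,173.6233; Quinlan 5,048.2287; Chaudhri 11,106.1031; Dube 1,009.6457; Ferraro 4,038.5830.
Held at cap: Quinlan ($4,140.00), Chaudhri ($5,440.00); residual $44,940.87 reallocated over remaining profit-interest units 38.
Redistributed shares: Bergstrom 17,739.8171 → $17,739.82; Andrade 21,287.7805 → $21,287.78; Dube 1,182.6545 → $1,182.65; Ferraro 4,730.6179 → $4,730.62.

Bergstrom: $17,739.82 | Andrade: $21,287.78 | Quinlan: $4,140.00 | Chaudhri: $5,440.00 | Dube: $1,182.65 | Ferraro: $4,730.62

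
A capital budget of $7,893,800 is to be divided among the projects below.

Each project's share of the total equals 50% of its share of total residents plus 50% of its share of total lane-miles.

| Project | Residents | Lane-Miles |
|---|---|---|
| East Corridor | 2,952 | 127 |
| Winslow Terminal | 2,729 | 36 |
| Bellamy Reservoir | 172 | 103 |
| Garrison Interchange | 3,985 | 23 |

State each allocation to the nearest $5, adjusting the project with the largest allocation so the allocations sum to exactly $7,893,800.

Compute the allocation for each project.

Totals — residents 9,838, lane-miles 289.
Composite weights (50% residents + 50% lane-miles): East Corridor 0.3698; Winslow Terminal 0.2010; Bellamy Reservoir 0.1869; Garrison Interchange 0.2423.
Proportional shares: East Corridor 2,918,761.58; Winslow Terminal 1,586,500.87; Bellamy Reservoir 1,475,685.18; Garrison Interchange 1,912,852.37.
Rounded to nearest $5: East Corridor $2,918,760; Winslow Terminal $1,586,500; Bellamy Reservoir $1,475,685; Garrison Interchange $1,912,850. Sum = $7,893,795.
Difference $7,893,800 − $7,893,795 = +$5 applied to largest allocation (East Corridor): East Corridor becomes $2,918,765.

East Corridor: $2,918,765; Winslow Terminal: $1,586,500; Bellamy Reservoir: $1,475,685; Garrison Interchange: $1,912,850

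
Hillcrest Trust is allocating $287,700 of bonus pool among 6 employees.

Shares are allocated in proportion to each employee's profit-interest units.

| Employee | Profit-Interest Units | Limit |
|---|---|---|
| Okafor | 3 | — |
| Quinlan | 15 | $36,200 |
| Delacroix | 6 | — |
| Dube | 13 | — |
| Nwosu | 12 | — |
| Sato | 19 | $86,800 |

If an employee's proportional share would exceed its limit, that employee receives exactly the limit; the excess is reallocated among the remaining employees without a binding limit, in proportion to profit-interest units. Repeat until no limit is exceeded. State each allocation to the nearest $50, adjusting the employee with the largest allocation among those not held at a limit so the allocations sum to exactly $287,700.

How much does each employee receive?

Okafor: $14,550 | Quinlan: $36,200 | Delacroix: $29,050 | Dube: $62,950 | Nwosu: $58,150 | Sato: $86,800

Sum of profit-interest units: 68.
Pro-rata shares before constraints: Okafor 12,692.65; Quinlan 63,463.24; Delacroix 25,385.29; Dube 55,001.47; Nwosu 50,770.59; Sato 80,386.76.
Capped: Quinlan ($36,200); remaining pool $251,500 reallocated over remaining profit-interest units 53.
Capped: Sato ($86,800); remaining pool $164,700 reallocated over remaining profit-interest units 34.
Redistributed shares: Okafor 14,532.35 → $14,550; Delacroix 29,064.71 → $29,050; Dube 62,973.53 → $62,950; Nwosu 58,129.41 → $58,150.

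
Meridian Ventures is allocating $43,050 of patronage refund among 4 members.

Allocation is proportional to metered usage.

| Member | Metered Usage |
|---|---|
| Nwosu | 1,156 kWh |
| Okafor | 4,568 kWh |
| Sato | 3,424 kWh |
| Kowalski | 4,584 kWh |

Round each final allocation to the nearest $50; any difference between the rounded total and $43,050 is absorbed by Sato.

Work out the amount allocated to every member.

Nwosu: $3,600 · Okafor: $14,300 · Sato: $10,800 · Kowalski: $14,350

Combined metered usage = 13,732.
Pro-rata amounts: Nwosu 1,156/13,732 × $43,050 = 3,624.08; Okafor 4,568/13,732 × $43,050 = 14,320.74; Sato 3,424/13,732 × $43,050 = 10,734.28; Kowalski 4,584/13,732 × $43,050 = 14,370.90.
After rounding ($50): Nwosu $3,600; Okafor $14,300; Sato $10,750; Kowalski $14,350. Sum = $43,000.
Difference $43,050 − $43,000 = +$50 applied to Sato: Sato becomes $10,800.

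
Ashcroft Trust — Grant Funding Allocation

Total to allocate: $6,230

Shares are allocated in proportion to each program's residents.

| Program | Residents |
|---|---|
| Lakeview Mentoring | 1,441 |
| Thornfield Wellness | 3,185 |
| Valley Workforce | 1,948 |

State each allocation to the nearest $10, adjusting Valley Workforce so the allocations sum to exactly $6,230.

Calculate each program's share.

Sum of residents: 6,574.
Unrounded shares: Lakeview Mentoring 1,441/6,574 × $6,230 = 1,365.60; Thornfield Wellness 3,185/6,574 × $6,230 = 3,018.34; Valley Workforce 1,948/6,574 × $6,230 = 1,846.07.
At nearest $10: Lakeview Mentoring $1,370; Thornfield Wellness $3,020; Valley Workforce $1,850. Sum = $6,240.
Difference $6,230 − $6,240 = −$10 applied to Valley Workforce: Valley Workforce becomes $1,840.

Lakeview Mentoring: $1,370; Thornfield Wellness: $3,020; Valley Workforce: $1,840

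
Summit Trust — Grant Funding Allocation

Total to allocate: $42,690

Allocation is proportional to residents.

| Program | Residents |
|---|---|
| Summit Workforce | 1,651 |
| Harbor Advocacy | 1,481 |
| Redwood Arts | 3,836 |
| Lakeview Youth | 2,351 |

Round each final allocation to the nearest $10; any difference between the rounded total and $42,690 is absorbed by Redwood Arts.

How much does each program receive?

Summit Workforce: $7,560 · Harbor Advocacy: $6,780 · Redwood Arts: $17,580 · Lakeview Youth: $10,770

Combined residents = 9,319.
Pro-rata amounts: Summit Workforce 1,651/9,319 × $42,690 = 7,563.17; Harbor Advocacy 1,481/9,319 × $42,690 = 6,784.41; Redwood Arts 3,836/9,319 × $42,690 = 17,572.58; Lakeview Youth 2,351/9,319 × $42,690 = 10,769.85.
After rounding ($10): Summit Workforce $7,560; Harbor Advocacy $6,780; Redwood Arts $17,570; Lakeview Youth $10,770. Sum = $42,680.
Difference $42,690 − $42,680 = +$10 applied to Redwood Arts: Redwood Arts becomes $17,580.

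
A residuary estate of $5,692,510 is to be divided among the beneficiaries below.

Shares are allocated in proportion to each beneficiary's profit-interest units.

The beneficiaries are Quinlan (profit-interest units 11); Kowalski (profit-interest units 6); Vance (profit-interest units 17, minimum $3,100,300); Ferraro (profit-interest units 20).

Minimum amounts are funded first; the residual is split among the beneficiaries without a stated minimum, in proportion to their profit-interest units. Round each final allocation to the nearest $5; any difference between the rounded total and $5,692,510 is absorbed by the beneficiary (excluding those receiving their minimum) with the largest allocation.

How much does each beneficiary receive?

Quinlan: $770,655; Kowalski: $420,360; Vance: $3,100,300; Ferraro: $1,401,195

Guaranteed amounts: Vance $3,100,300. Balance $2,592,210.
Balance split over remaining profit-interest units 37: Quinlan 770,657.03 → $770,655; Kowalski 420,358.38 → $420,360; Ferraro 1,401,194.59 → $1,401,195.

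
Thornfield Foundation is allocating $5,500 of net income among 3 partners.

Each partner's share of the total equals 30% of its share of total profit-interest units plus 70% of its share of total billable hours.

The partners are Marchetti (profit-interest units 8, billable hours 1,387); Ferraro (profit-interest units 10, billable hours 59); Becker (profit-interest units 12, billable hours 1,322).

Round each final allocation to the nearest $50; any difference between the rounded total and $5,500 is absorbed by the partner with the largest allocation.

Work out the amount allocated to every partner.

Marchetti: $2,350 · Ferraro: $650 · Becker: $2,500

Totals — profit-interest units 30, billable hours 2,768.
Composite weights (30% profit-interest units + 70% billable hours): Marchetti 0.4308; Ferraro 0.1149; Becker 0.4543.
Pro-rata amounts: Marchetti 2,369.17; Ferraro 632.06; Becker 2,498.76.
Rounded to nearest $50: Marchetti $2,350; Ferraro $650; Becker $2,500. Sum = $5,500.
Rounded total matches; no reconciliation needed.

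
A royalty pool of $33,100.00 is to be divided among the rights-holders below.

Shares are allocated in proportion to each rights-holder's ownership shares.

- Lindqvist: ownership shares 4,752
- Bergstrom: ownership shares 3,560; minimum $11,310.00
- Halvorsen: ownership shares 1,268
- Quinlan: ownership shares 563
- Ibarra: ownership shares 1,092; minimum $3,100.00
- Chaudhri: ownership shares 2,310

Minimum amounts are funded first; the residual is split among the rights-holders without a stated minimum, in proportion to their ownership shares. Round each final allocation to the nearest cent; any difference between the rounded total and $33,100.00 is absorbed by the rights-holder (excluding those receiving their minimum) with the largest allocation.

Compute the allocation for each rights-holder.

Lindqvist: $9,987.05 · Bergstrom: $11,310.00 · Halvorsen: $2,664.90 · Quinlan: $1,183.23 · Ibarra: $3,100.00 · Chaudhri: $4,854.82

Guaranteed amounts: Bergstrom $11,310.00; Ibarra $3,100.00. Remaining pool $18,690.00.
Remaining pool split over remaining ownership shares 8,893: Lindqvist 9,987.05499 → $9,987.05; Halvorsen 2,664.8960 → $2,664.90; Quinlan 1,183.2306 → $1,183.23; Chaudhri 4,854.8184 → $4,854.82.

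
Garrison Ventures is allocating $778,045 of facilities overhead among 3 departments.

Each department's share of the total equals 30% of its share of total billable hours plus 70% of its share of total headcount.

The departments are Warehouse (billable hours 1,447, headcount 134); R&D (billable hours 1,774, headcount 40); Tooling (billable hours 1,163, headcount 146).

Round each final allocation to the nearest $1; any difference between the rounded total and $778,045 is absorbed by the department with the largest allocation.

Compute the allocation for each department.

Totals — billable hours 4,384, headcount 320.
Combined weights (30% billable hours + 70% headcount): Warehouse 0.3921; R&D 0.2089; Tooling 0.3990.
Unrounded shares: Warehouse 305,105.80; R&D 162,530.48; Tooling 310,408.72.
After rounding ($1): Warehouse $305,106; R&D $162,530; Tooling $310,409. Sum = $778,045.
No rounding difference to absorb.

Warehouse: $305,106 | R&D: $162,530 | Tooling: $310,409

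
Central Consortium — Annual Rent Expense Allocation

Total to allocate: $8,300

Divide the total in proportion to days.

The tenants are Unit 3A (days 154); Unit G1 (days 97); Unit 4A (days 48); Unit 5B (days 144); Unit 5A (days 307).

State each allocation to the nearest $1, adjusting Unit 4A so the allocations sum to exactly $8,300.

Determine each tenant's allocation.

Unit 3A: $1,704 | Unit G1: $1,073 | Unit 4A: $532 | Unit 5B: $1,594 | Unit 5A: $3,397

Combined days = 750.
Proportional shares: Unit 3A 154/750 × $8,300 = 1,704.27; Unit G1 97/750 × $8,300 = 1,073.47; Unit 4A 48/750 × $8,300 = 531.20; Unit 5B 144/750 × $8,300 = 1,593.60; Unit 5A 307/750 × $8,300 = 3,397.47.
Rounded to nearest $1: Unit 3A $1,704; Unit G1 $1,073; Unit 4A $531; Unit 5B $1,594; Unit 5A $3,397. Sum = $8,299.
Difference $8,300 − $8,299 = +$1 applied to Unit 4A: Unit 4A becomes $532.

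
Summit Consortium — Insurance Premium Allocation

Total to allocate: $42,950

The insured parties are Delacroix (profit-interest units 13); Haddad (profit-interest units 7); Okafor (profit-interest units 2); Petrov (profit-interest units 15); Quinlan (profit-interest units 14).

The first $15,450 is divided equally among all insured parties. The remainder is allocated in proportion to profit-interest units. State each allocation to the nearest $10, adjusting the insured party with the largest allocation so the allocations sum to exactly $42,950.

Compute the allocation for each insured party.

Delacroix: $10,100 | Haddad: $6,860 | Okafor: $4,170 | Petrov: $11,180 | Quinlan: $10,640

$15,450 shared equally gives $3,090 per insured party.
Remainder $27,500 by profit-interest units (total 51): Delacroix 7,009.80 → $7,010; Haddad 3,774.51 → $3,770; Okafor 1,078.43 → $1,080; Petrov 8,088.24 → $8,090; Quinlan 7,549.02 → $7,550.
Totals: Delacroix $3,090 + $7,010 = $10,100; Haddad $3,090 + $3,770 = $6,860; Okafor $3,090 + $1,080 = $4,170; Petrov $3,090 + $8,090 = $11,180; Quinlan $3,090 + $7,550 = $10,640.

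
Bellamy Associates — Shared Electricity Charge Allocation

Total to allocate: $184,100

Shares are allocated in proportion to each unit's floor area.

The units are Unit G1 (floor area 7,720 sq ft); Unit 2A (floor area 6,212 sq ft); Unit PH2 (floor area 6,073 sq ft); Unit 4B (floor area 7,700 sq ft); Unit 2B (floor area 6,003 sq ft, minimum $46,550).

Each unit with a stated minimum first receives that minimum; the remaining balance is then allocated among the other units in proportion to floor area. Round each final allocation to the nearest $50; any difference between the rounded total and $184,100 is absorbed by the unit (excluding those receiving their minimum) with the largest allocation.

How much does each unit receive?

Minimums first: Unit 2B $46,550. Residual $137,550.
Residual split over remaining floor area 27,705: Unit G1 38,328.32 → $38,350; Unit 2A 30,841.39 → $30,850; Unit PH2 30,151.28 → $30,150; Unit 4B 38,229.02 → $38,250.
Rounding difference −$50 applied to Unit G1 → $38,300.

Unit G1: $38,300 · Unit 2A: $30,850 · Unit PH2: $30,150 · Unit 4B: $38,250 · Unit 2B: $46,550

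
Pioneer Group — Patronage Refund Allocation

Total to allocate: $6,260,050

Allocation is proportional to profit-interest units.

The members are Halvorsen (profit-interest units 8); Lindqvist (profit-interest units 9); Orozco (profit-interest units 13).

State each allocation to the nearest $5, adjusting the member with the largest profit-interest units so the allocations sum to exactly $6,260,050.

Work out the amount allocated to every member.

Total profit-interest units = 8 + 9 + 13 = 30.
Unrounded shares: Halvorsen 1,669,346.67; Lindqvist 1,878,015.00; Orozco 2,712,688.33.
After rounding ($5): Halvorsen $1,669,345; Lindqvist $1,878,015; Orozco $2,712,690. Sum = $6,260,050.
No rounding difference to absorb.

Halvorsen: $1,669,345 | Lindqvist: $1,878,015 | Orozco: $2,712,690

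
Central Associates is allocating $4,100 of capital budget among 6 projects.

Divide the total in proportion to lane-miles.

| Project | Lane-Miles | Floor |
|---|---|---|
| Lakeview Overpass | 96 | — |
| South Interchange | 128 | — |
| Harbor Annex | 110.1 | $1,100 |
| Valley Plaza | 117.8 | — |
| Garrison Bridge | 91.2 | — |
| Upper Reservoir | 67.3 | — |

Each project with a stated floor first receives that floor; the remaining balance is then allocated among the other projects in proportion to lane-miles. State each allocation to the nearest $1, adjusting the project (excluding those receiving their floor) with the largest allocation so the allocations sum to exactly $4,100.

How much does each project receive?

Lakeview Overpass: $576; South Interchange: $767; Harbor Annex: $1,100; Valley Plaza: $706; Garrison Bridge: $547; Upper Reservoir: $404

Fund the minimums — Harbor Annex $1,100. Residual $3,000.
Residual split over remaining lane-miles 500.3: Lakeview Overpass 575.65 → $576; South Interchange 767.54 → $768; Valley Plaza 706.38 → $706; Garrison Bridge 546.87 → $547; Upper Reservoir 403.56 → $404.
Rounding difference −$1 applied to South Interchange → $767.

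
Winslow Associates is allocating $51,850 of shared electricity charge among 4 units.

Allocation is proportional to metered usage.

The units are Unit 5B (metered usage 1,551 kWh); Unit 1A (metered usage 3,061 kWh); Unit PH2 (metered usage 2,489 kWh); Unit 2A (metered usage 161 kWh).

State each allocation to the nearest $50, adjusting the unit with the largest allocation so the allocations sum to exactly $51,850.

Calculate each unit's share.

Metered usage total: 7,262.
Raw shares: Unit 5B 1,551/7,262 × $51,850 = 11,073.99; Unit 1A 3,061/7,262 × $51,850 = 21,855.25; Unit PH2 2,489/7,262 × $51,850 = 17,771.23; Unit 2A 161/7,262 × $51,850 = 1,149.52.
At nearest $50: Unit 5B $11,050; Unit 1A $21,850; Unit PH2 $17,750; Unit 2A $1,150. Sum = $51,800.
Difference $51,850 − $51,800 = +$50 applied to largest allocation (Unit 1A): Unit 1A becomes $21,900.

Unit 5B: $11,050 | Unit 1A: $21,900 | Unit PH2: $17,750 | Unit 2A: $1,150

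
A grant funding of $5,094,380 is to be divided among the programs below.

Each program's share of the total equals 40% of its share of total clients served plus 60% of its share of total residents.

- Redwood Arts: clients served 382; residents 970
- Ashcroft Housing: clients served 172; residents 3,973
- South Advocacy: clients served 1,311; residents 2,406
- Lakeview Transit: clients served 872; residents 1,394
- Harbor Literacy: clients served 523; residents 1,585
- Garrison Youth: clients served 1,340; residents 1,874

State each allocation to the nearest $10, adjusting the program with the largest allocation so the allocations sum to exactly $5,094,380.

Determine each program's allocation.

Totals — clients served 4,600, residents 12,202.
Composite weights (40% clients served + 60% residents): Redwood Arts 0.0809; Ashcroft Housing 0.2103; South Advocacy 0.2323; Lakeview Transit 0.1444; Harbor Literacy 0.1234; Garrison Youth 0.2087.
Raw shares: Redwood Arts 412,209.16; Ashcroft Housing 1,071,439.50; South Advocacy 1,183,467.64; Lakeview Transit 735,486.99; Harbor Literacy 628,729.55; Garrison Youth 1,063,047.16.
Rounded to nearest $10: Redwood Arts $412,210; Ashcroft Housing $1,071,440; South Advocacy $1,183,470; Lakeview Transit $735,490; Harbor Literacy $628,730; Garrison Youth $1,063,050. Sum = $5,094,390.
Difference $5,094,380 − $5,094,390 = −$10 applied to largest allocation (South Advocacy): South Advocacy becomes $1,183,460.

Redwood Arts: $412,210 · Ashcroft Housing: $1,071,440 · South Advocacy: $1,183,460 · Lakeview Transit: $735,490 · Harbor Literacy: $628,730 · Garrison Youth: $1,063,050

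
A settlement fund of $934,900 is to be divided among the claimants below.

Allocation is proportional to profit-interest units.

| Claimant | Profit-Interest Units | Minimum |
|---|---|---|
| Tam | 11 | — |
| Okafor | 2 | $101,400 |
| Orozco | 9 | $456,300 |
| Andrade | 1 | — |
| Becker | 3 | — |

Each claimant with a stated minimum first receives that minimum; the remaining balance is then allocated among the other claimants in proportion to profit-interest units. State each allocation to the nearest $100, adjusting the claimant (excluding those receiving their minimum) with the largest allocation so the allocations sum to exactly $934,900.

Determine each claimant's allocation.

Guaranteed amounts: Okafor $101,400; Orozco $456,300. Remaining pool $377,200.
Remaining pool split over remaining profit-interest units 15: Tam 276,613.33 → $276,600; Andrade 25,146.67 → $25,100; Becker 75,440.00 → $75,400.
Rounding difference +$100 applied to Tam → $276,700.

Tam: $276,700 | Okafor: $101,400 | Orozco: $456,300 | Andrade: $25,100 | Becker: $75,400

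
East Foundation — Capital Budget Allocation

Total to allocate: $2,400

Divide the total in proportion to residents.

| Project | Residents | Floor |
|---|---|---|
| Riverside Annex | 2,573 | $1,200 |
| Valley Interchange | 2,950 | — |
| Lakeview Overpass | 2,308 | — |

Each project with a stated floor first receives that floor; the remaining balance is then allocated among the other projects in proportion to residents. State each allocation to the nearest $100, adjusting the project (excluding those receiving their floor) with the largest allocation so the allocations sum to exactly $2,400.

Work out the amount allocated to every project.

Riverside Annex: $1,200 | Valley Interchange: $700 | Lakeview Overpass: $500

Guaranteed amounts: Riverside Annex $1,200. Balance $1,200.
Balance split over remaining residents 5,258: Valley Interchange 673.26 → $700; Lakeview Overpass 526.74 → $500.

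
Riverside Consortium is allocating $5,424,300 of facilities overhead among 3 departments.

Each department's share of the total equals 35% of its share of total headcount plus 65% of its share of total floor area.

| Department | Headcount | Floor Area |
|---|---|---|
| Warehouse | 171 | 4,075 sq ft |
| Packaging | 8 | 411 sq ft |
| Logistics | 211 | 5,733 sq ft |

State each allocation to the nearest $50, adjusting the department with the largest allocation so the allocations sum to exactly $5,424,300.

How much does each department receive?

Warehouse: $2,238,400 | Packaging: $180,750 | Logistics: $3,005,150

Totals — headcount 390, floor area 10,219.
Composite weights (35% headcount + 65% floor area): Warehouse 0.4127; Packaging 0.0333; Logistics 0.5540.
Raw shares: Warehouse 2,238,392.13; Packaging 180,748.34; Logistics 3,005,159.53.
At nearest $50: Warehouse $2,238,400; Packaging $180,750; Logistics $3,005,150. Sum = $5,424,300.
Sum already equals the total — no adjustment.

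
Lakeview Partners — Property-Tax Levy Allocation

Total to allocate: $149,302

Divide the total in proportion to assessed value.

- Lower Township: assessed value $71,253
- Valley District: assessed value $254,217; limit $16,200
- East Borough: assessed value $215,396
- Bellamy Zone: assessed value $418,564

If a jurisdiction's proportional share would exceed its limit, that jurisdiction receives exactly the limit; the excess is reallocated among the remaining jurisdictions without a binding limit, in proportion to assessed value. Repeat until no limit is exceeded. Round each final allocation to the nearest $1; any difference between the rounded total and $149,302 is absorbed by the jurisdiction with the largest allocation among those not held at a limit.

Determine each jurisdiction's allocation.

Total assessed value = 959,430.
Proportional shares (ignoring caps): Lower Township 11,088.06; Valley District 39,560.06; East Borough 33,518.92; Bellamy Zone 65,134.97.
Capped: Valley District ($16,200); balance $133,102 reallocated over remaining assessed value 705,213.
Remaining shares: Lower Township 13,448.30 → $13,448; East Borough 40,653.87 → $40,654; Bellamy Zone 78,999.83 → $79,000.

Lower Township: $13,448 · Valley District: $16,200 · East Borough: $40,654 · Bellamy Zone: $79,000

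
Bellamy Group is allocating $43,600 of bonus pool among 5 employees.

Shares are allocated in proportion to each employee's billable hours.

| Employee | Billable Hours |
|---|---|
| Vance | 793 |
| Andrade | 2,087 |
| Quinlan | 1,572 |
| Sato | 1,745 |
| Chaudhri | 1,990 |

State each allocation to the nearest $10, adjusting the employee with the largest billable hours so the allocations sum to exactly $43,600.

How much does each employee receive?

Vance: $4,220 | Andrade: $11,120 | Quinlan: $8,370 | Sato: $9,290 | Chaudhri: $10,600

Combined billable hours = 793 + 2,087 + 1,572 + 1,745 + 1,990 = 8,187.
Unrounded shares: Vance 4,223.13; Andrade 11,114.35; Quinlan 8,371.71; Sato 9,293.03; Chaudhri 10,597.78.
Rounded to nearest $10: Vance $4,220; Andrade $11,110; Quinlan $8,370; Sato $9,290; Chaudhri $10,600. Sum = $43,590.
Difference $43,600 − $43,590 = +$10 applied to largest billable hours (Andrade): Andrade becomes $11,120.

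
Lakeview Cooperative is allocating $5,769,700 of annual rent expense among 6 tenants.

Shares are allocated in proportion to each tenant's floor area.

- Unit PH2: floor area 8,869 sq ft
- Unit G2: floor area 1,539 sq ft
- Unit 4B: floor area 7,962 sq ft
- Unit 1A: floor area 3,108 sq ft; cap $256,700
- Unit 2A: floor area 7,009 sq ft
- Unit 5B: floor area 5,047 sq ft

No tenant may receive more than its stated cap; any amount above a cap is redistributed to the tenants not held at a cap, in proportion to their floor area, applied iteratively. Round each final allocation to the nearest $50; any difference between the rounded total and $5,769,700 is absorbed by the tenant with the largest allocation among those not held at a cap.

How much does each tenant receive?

Total floor area = 33,534.
Unconstrained shares: Unit PH2 1,525,957.81; Unit G2 264,793.00; Unit 4B 1,369,903.72; Unit 1A 534,747.65; Unit 2A 1,205,935.09; Unit 5B 868,362.73.
Cap binds for Unit 1A ($256,700); balance $5,513,000 reallocated over remaining floor area 30,426.
Redistributed shares: Unit PH2 1,607,007.07 → $1,607,000; Unit G2 278,857.13 → $278,850; Unit 4B 1,442,664.37 → $1,442,650; Unit 2A 1,269,986.75 → $1,270,000; Unit 5B 914,484.68 → $914,500.

Unit PH2: $1,607,000 | Unit G2: $278,850 | Unit 4B: $1,442,650 | Unit 1A: $256,700 | Unit 2A: $1,270,000 | Unit 5B: $914,500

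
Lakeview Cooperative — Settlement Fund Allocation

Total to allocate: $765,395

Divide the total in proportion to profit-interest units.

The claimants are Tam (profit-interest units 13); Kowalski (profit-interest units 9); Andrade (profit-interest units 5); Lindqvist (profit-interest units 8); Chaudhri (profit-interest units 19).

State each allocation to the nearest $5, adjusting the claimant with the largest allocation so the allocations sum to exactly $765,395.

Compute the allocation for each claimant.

Tam: $184,260 · Kowalski: $127,565 · Andrade: $70,870 · Lindqvist: $113,390 · Chaudhri: $269,310

Total profit-interest units = 54.
Unrounded shares: Tam 13/54 × $765,395 = 184,261.76; Kowalski 9/54 × $765,395 = 127,565.83; Andrade 5/54 × $765,395 = 70,869.91; Lindqvist 8/54 × $765,395 = 113,391.85; Chaudhri 19/54 × $765,395 = 269,305.65.
At nearest $5: Tam $184,260; Kowalski $127,565; Andrade $70,870; Lindqvist $113,390; Chaudhri $269,305. Sum = $765,390.
Difference $765,395 − $765,390 = +$5 applied to largest allocation (Chaudhri): Chaudhri becomes $269,310.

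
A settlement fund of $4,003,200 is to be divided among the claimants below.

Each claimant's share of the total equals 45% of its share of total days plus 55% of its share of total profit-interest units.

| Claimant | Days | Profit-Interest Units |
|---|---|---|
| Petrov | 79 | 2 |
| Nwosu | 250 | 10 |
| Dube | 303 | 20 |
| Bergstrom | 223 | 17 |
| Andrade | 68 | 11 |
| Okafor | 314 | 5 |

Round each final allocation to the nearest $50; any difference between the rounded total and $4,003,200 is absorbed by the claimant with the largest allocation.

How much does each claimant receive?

Totals — days 1,237, profit-interest units 65.
Blended shares (45% days + 55% profit-interest units): Petrov 0.0457; Nwosu 0.1756; Dube 0.2795; Bergstrom 0.2250; Andrade 0.1178; Okafor 0.1565.
Raw shares: Petrov 182,793.96; Nwosu 702,806.68; Dube 1,118,722.76; Bergstrom 900,599.26; Andrade 471,633.77; Okafor 626,643.57.
After rounding ($50): Petrov $182,800; Nwosu $702,800; Dube $1,118,700; Bergstrom $900,600; Andrade $471,650; Okafor $626,650. Sum = $4,003,200.
Rounded total matches; no reconciliation needed.

Petrov: $182,800; Nwosu: $702,800; Dube: $1,118,700; Bergstrom: $900,600; Andrade: $471,650; Okafor: $626,650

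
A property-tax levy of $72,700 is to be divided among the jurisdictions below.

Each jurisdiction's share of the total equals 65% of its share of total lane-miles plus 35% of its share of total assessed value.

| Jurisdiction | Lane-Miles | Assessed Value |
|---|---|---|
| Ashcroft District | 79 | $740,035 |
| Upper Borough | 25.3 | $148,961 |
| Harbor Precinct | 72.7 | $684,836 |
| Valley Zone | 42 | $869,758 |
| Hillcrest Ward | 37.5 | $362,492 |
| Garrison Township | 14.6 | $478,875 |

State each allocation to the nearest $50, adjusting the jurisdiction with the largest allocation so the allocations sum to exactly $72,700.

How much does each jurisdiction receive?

Lane-miles total 271.1; assessed value total 3,284,957.
Blended shares (65% lane-miles + 35% assessed value): Ashcroft District 0.2683; Upper Borough 0.0765; Harbor Precinct 0.2473; Valley Zone 0.1934; Hillcrest Ward 0.1285; Garrison Township 0.0860.
Proportional shares: Ashcroft District 19,502.61; Upper Borough 5,563.84; Harbor Precinct 17,976.90; Valley Zone 14,058.02; Hillcrest Ward 9,344.40; Garrison Township 6,254.23.
After rounding ($50): Ashcroft District $19,500; Upper Borough $5,550; Harbor Precinct $18,000; Valley Zone $14,050; Hillcrest Ward $9,350; Garrison Township $6,250. Sum = $72,700.
No rounding difference to absorb.

Ashcroft District: $19,500; Upper Borough: $5,550; Harbor Precinct: $18,000; Valley Zone: $14,050; Hillcrest Ward: $9,350; Garrison Township: $6,250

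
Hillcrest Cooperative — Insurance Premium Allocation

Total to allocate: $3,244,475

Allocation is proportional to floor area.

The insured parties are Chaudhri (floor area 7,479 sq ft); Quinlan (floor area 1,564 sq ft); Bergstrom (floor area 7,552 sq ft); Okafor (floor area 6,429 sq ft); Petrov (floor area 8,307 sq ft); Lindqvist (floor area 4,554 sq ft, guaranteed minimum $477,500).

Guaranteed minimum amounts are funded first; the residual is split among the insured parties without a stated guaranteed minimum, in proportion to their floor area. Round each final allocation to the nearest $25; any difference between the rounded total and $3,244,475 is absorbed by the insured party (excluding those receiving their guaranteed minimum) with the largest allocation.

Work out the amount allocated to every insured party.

Chaudhri: $660,500 · Quinlan: $138,125 · Bergstrom: $666,950 · Okafor: $567,775 · Petrov: $733,625 · Lindqvist: $477,500

Minimums first: Lindqvist $477,500. Remaining pool $2,766,975.
Remaining pool split over remaining floor area 31,331: Chaudhri 660,502.57 → $660,500; Quinlan 138,123.55 → $138,125; Bergstrom 666,949.51 → $666,950; Okafor 567,772.57 → $567,775; Petrov 733,626.80 → $733,625.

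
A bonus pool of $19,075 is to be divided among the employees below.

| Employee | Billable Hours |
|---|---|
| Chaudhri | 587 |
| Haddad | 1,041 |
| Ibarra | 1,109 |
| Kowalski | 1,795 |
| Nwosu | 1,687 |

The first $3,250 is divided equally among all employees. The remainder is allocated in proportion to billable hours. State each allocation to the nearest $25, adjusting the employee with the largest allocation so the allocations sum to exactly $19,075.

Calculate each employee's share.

$3,250 shared equally gives $650 per employee.
Remainder $15,825 by billable hours (total 6,219): Chaudhri 1,493.69 → $1,500; Haddad 2,648.95 → $2,650; Ibarra 2,821.99 → $2,825; Kowalski 4,567.60 → $4,575; Nwosu 4,292.78 → $4,300.
Rounding difference −$25 on remainder applied to Kowalski.
Totals: Chaudhri $650 + $1,500 = $2,150; Haddad $650 + $2,650 = $3,300; Ibarra $650 + $2,825 = $3,475; Kowalski $650 + $4,550 = $5,200; Nwosu $650 + $4,300 = $4,950.

Chaudhri: $2,150 | Haddad: $3,300 | Ibarra: $3,475 | Kowalski: $5,200 | Nwosu: $4,950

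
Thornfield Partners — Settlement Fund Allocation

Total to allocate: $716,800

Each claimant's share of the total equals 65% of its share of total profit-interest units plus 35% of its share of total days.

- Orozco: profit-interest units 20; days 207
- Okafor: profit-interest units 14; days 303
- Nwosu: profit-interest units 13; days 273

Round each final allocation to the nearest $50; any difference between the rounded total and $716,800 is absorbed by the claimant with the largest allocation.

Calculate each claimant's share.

Profit-interest units total 47; days total 783.
Blended shares (65% profit-interest units + 35% days): Orozco 0.3691; Okafor 0.3291; Nwosu 0.3018.
Unrounded shares: Orozco 264,588.43; Okafor 235,868.51; Nwosu 216,343.06.
After rounding ($50): Orozco $264,600; Okafor $235,850; Nwosu $216,350. Sum = $716,800.
Rounded total matches; no reconciliation needed.

Orozco: $264,600; Okafor: $235,850; Nwosu: $216,350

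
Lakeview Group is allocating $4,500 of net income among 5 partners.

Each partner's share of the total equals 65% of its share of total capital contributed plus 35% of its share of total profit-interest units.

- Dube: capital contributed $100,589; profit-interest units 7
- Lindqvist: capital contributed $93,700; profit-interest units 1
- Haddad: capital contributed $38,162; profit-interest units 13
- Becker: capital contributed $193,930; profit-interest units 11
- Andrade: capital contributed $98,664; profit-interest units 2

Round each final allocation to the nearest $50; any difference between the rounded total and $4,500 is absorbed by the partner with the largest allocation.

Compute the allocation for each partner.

Dube: $900 · Lindqvist: $550 · Haddad: $800 · Becker: $1,600 · Andrade: $650

Totals — capital contributed 525,045, profit-interest units 34.
Combined weights (65% capital contributed + 35% profit-interest units): Dube 0.1966; Lindqvist 0.1263; Haddad 0.1811; Becker 0.3533; Andrade 0.1427.
Raw shares: Dube 884.64; Lindqvist 568.32; Haddad 814.80; Becker 1,589.93; Andrade 642.30.
Rounded to nearest $50: Dube $900; Lindqvist $550; Haddad $800; Becker $1,600; Andrade $650. Sum = $4,500.
Rounded total matches; no reconciliation needed.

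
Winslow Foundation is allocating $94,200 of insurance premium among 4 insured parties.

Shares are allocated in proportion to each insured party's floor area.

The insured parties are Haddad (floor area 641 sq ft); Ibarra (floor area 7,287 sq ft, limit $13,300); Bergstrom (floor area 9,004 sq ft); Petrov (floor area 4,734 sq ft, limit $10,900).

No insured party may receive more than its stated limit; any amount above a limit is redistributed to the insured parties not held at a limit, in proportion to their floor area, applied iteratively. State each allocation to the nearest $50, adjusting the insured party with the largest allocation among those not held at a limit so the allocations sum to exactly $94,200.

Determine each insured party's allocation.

Sum of floor area: 21,666.
Proportional shares (ignoring caps): Haddad 2,786.96; Ibarra 31,682.61; Bergstrom 39,147.83; Petrov 20,582.61.
Held at cap: Ibarra ($13,300), Petrov ($10,900); balance $70,000 reallocated over remaining floor area 9,645.
Shares after redistribution: Haddad 4,652.15 → $4,650; Bergstrom 65,347.85 → $65,350.

Haddad: $4,650 | Ibarra: $13,300 | Bergstrom: $65,350 | Petrov: $10,900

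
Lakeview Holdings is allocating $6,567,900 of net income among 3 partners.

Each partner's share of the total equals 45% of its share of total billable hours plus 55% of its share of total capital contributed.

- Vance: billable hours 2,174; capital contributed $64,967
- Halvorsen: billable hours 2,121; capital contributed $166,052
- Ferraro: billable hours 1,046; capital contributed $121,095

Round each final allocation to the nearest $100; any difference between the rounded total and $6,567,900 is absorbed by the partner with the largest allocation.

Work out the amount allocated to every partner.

Totals — billable hours 5,341, capital contributed 352,114.
Combined weights (45% billable hours + 55% capital contributed): Vance 0.2846; Halvorsen 0.4381; Ferraro 0.2773.
Proportional shares: Vance 1,869,526.59; Halvorsen 2,877,231.08; Ferraro 1,821,142.34.
At nearest $100: Vance $1,869,500; Halvorsen $2,877,200; Ferraro $1,821,100. Sum = $6,567,800.
Difference $6,567,900 − $6,567,800 = +$100 applied to largest allocation (Halvorsen): Halvorsen becomes $2,877,300.

Vance: $1,869,500 · Halvorsen: $2,877,300 · Ferraro: $1,821,100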